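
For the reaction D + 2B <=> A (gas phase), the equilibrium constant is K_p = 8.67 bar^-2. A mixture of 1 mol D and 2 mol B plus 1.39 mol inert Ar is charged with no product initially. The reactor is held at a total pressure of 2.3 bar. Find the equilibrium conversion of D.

X = 0.676

Let X = conversion of D (basis 1 mol D); extent of reaction ξ = X.
Mole table: n_D = 1 − X; n_B = 2 − 2X; n_A = X; n_I = 1.39 (inert).
n_T = Σnᵢ = 4.39 − 2X.
Mole fractions y_i = n_i/n_T; K_p = p_A / (p_D p_B^2) with p_i = y_i·P.
This yields a degree-3 equation in X; solving on (0,1), X = 0.676.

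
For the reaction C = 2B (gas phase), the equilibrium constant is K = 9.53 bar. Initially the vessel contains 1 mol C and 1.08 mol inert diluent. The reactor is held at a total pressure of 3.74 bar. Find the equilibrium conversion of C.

X = 0.714

Take 1 mol C as basis and let X be its fractional conversion, so ξ = X.
At extent ξ: n_C = 1 − X; n_B = 2X; n_I = 1.08 (inert).
Total moles n_T = 2.08 + X.
Mole fractions y_i = n_i/n_T; K = p_B^2 / (p_C) with p_i = y_i·P.
Setting this equal to 9.53 bar and taking the physical root (0 < X < 1) gives X = 0.714.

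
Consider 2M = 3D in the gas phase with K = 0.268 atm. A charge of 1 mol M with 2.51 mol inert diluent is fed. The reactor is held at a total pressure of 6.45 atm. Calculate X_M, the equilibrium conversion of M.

Take 1 mol M as basis and let X be its fractional conversion, so ξ = 0.5X.
Mole table: n_M = 1 − X; n_D = 1.5X; n_I = 2.51 (inert).
n_T = Σnᵢ = 3.51 + 0.5X.
With p_i = (n_i/n_T)P, K = p_D^3 / (p_M^2).
Setting this equal to 0.268 atm and taking the physical root (0 < X < 1) gives X = 0.284.

X = 0.284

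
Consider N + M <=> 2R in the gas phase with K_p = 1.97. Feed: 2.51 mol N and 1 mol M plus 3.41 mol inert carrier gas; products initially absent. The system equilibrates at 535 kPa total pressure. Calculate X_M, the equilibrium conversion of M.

Take 1 mol M as basis and let X be its fractional conversion, so ξ = X.
At extent ξ: n_N = 2.51 − X; n_M = 1 − X; n_R = 2X; n_I = 3.41 (inert).
Since Δν = 0, n_T = 6.92 throughout.
y_i = n_i/n_T, p_i = y_i·P. K_p = p_R^2 / (p_N p_M).
This yields a degree-2 equation in X; solving on (0,1), X = 0.607.

X = 0.607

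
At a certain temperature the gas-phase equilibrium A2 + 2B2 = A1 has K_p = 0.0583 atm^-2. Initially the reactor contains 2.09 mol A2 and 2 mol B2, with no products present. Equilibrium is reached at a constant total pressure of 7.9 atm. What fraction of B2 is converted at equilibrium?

Let X = conversion of B2 (basis 2 mol B2); extent of reaction ξ = X.
Mole table: n_A2 = 2.09 − X; n_B2 = 2 − 2X; n_A1 = X.
Total moles n_T = 4.09 − 2X.
y_i = n_i/n_T, p_i = y_i·P. K_p = p_A1 / (p_A2 p_B2^2).
Setting this equal to 0.0583 atm^-2 and taking the physical root (0 < X < 1) gives X = 0.536.

X = 0.536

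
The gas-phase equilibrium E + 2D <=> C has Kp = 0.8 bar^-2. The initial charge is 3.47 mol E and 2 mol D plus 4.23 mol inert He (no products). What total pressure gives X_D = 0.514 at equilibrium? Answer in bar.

Basis: 2 mol D initially; let X = conversion of D. Extent ξ = X.
Moles: n_E = 3.47 − X; n_D = 2 − 2X; n_C = X; n_I = 4.23 (inert).
n_T = Σnᵢ = 9.7 − 2X.
Kp = p_C / (p_E p_D^2) with p_i = (n_i/n_T)·P.
At X = 0.514: the mole-fraction product g(X) = Π y_i^ν_i = 13.84. Since Kp = g(X)·P^{-2}, P = (g/Kp)^(1/2) = (13.84/0.8)^(1/2) = 4.16 bar.

P = 4.16 bar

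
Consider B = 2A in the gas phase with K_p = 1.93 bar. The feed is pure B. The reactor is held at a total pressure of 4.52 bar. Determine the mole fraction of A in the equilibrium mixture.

y_A = 0.474

Let X = conversion of B (basis 1 mol B); extent of reaction ξ = X.
Mole table: n_B = 1 − X; n_A = 2X.
Summing: n_T = 1 + X.
With p_i = (n_i/n_T)P, K_p = p_A^2 / (p_B).
Substituting and setting equal to 1.93 bar gives a polynomial in X; the root in (0,1) is X = 0.311.
Then n_A = 0.621, n_T = 1.31, so y_A = 0.474.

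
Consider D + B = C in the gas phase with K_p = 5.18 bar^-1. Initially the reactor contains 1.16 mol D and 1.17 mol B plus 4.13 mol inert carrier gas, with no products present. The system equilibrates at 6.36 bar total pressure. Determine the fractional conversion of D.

X = 0.686

Basis: 1.16 mol D initially; let X = conversion of D. Extent ξ = 1.16X.
Mole table: n_D = 1.16 − 1.16X; n_B = 1.17 − 1.16X; n_C = 1.16X; n_I = 4.13 (inert).
Total moles n_T = 6.46 − 1.16X.
Mole fractions y_i = n_i/n_T; K_p = p_C / (p_D p_B) with p_i = y_i·P.
This yields a degree-2 equation in X; solving on (0,1), X = 0.686.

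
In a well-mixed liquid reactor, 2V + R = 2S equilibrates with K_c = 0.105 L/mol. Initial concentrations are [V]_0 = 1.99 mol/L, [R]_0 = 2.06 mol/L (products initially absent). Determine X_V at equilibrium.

Let X = conversion of V; extent ξ = 1.99X/2 mol/L.
Concentrations: [V] = 1.99 − 1.99X; [R] = 2.06 − 0.995X; [S] = 1.99X.
K_c = [S]^2 / ([V]^2 [R]).
Solving K_c = 0.105 for X ∈ (0,1): X = 0.301.

X = 0.301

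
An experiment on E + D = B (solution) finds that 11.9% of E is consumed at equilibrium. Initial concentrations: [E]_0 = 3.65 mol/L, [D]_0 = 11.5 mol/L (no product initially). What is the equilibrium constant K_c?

K_c = 0.0122 L/mol

Let X = conversion of E.
Concentrations: [E] = 3.65 − 3.65X; [D] = 11.5 − 3.65X; [B] = 3.65X.
At X = 0.119: [E] = 3.22, [D] = 11.1, [B] = 0.434.
K_c = [B] / ([E] [D]) = 0.0122 L/mol.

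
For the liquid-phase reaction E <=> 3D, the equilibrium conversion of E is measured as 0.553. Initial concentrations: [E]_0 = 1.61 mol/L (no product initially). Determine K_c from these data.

K_c = 26.5 (mol/L)^2

Let X = conversion of E.
Concentrations: [E] = 1.61 − 1.61X; [D] = 4.83X.
At X = 0.553: [E] = 0.72, [D] = 2.67.
K_c = [D]^3 / ([E]) = 26.5 (mol/L)^2.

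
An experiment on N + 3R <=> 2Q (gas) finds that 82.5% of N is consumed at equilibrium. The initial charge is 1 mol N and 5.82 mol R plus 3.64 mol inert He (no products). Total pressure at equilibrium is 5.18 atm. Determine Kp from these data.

Kp = 1.2 atm^-2

Basis: 1 mol N initially; let X = conversion of N. Extent ξ = X.
At extent ξ: n_N = 1 − X; n_R = 5.82 − 3X; n_Q = 2X; n_I = 3.64 (inert).
n_T = Σnᵢ = 10.5 − 2X.
At X = 0.825: n_N = 0.175, n_R = 3.35, n_Q = 1.65, n_T = 8.81.
p_i = (n_i/n_T)·P. Kp = p_Q^2 / (p_N p_R^3) = 1.2 atm^-2.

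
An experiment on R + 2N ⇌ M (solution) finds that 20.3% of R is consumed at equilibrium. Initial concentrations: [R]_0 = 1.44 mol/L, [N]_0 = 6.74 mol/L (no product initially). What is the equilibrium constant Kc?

Let X = conversion of R.
Concentrations: [R] = 1.44 − 1.44X; [N] = 6.74 − 2.88X; [M] = 1.44X.
At X = 0.203: [R] = 1.15, [N] = 6.16, [M] = 0.292.
Kc = [M] / ([R] [N]^2) = 0.00672 (mol/L)^-2.

Kc = 0.00672 (mol/L)^-2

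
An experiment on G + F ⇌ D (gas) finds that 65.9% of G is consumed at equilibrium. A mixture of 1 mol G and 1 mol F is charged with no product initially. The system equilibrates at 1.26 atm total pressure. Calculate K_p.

Basis: 1 mol G initially; let X = conversion of G. Extent ξ = X.
At extent ξ: n_G = 1 − X; n_F = 1 − X; n_D = X.
Summing: n_T = 2 − X.
At X = 0.659: n_G = 0.341, n_F = 0.341, n_D = 0.659, n_T = 1.34.
p_i = (n_i/n_T)·P. K_p = p_D / (p_G p_F) = 6.03 atm^-1.

K_p = 6.03 atm^-1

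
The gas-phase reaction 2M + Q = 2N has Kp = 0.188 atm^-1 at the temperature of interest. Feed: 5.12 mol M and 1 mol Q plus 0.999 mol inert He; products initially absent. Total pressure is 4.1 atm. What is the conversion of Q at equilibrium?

Take 1 mol Q as basis and let X be its fractional conversion, so ξ = X.
At extent ξ: n_M = 5.12 − 2X; n_Q = 1 − X; n_N = 2X; n_I = 0.999 (inert).
n_T = Σnᵢ = 7.12 − X.
y_i = n_i/n_T, p_i = y_i·P. Kp = p_N^2 / (p_M^2 p_Q).
Setting this equal to 0.188 atm^-1 and taking the physical root (0 < X < 1) gives X = 0.498.

X = 0.498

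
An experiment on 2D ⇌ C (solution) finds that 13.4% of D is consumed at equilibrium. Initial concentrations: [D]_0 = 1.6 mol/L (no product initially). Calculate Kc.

Kc = 0.0558 L/mol

Let X = conversion of D.
Concentrations: [D] = 1.6 − 1.6X; [C] = 0.8X.
At X = 0.134: [D] = 1.39, [C] = 0.107.
Kc = [C] / ([D]^2) = 0.0558 L/mol.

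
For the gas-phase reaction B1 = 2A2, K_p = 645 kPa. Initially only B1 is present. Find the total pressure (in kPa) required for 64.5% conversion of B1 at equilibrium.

P = 226 kPa

Let X = conversion of B1 (basis 1 mol B1); extent of reaction ξ = X.
Mole table: n_B1 = 1 − X; n_A2 = 2X.
n_T = Σnᵢ = 1 + X.
K_p = p_A2^2 / (p_B1) with p_i = (n_i/n_T)·P.
At X = 0.645: the mole-fraction product g(X) = Π y_i^ν_i = 2.85. Since K_p = g(X)·P^{1}, P = (K_p/g)^(1/1) = (645/2.85)^(1/1) = 226 kPa.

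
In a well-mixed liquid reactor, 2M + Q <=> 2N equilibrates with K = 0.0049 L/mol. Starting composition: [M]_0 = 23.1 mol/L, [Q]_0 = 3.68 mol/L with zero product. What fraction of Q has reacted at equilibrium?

X = 0.314

Let X = conversion of Q; extent ξ = 3.68·X mol/L.
Concentrations: [M] = 23.1 − 7.36X; [Q] = 3.68 − 3.68X; [N] = 7.36X.
K = [N]^2 / ([M]^2 [Q]).
This equals 0.0049 at X = 0.314 (the root in 0 < X < 1).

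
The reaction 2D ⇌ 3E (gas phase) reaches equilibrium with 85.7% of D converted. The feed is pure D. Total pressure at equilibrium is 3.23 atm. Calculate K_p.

Take 1 mol D as basis and let X be its fractional conversion, so ξ = 0.5X.
Species balance: n_D = 1 − X; n_E = 1.5X.
Summing: n_T = 1 + 0.5X.
At X = 0.857: n_D = 0.143, n_E = 1.29, n_T = 1.43.
p_i = (n_i/n_T)·P. K_p = p_E^3 / (p_D^2) = 235 atm.

K_p = 235 atm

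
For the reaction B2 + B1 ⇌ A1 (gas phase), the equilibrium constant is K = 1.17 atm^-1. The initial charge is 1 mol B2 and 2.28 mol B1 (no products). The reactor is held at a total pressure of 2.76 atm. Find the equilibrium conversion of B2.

Take 1 mol B2 as basis and let X be its fractional conversion, so ξ = X.
Mole table: n_B2 = 1 − X; n_B1 = 2.28 − X; n_A1 = X.
Total moles n_T = 3.28 − X.
Mole fractions y_i = n_i/n_T; K = p_A1 / (p_B2 p_B1) with p_i = y_i·P.
Setting this equal to 1.17 atm^-1 and taking the physical root (0 < X < 1) gives X = 0.666.

X = 0.666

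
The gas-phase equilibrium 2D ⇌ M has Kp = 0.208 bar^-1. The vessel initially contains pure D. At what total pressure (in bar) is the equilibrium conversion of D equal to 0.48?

P = 3.24 bar

Basis: 1 mol D initially; let X = conversion of D. Extent ξ = 0.5X.
Species balance: n_D = 1 − X; n_M = 0.5X.
Summing: n_T = 1 − 0.5X.
Kp = p_M / (p_D^2) with p_i = (n_i/n_T)·P.
At X = 0.48: the mole-fraction product g(X) = Π y_i^ν_i = 0.6746. Since Kp = g(X)·P^{-1}, P = (g/Kp)^(1/1) = (0.6746/0.208)^(1/1) = 3.24 bar.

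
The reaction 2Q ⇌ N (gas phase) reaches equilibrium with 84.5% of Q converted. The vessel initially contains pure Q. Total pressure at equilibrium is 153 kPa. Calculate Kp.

Kp = 0.0664 kPa^-1

Let X = conversion of Q (basis 1 mol Q); extent of reaction ξ = 0.5X.
Species balance: n_Q = 1 − X; n_N = 0.5X.
Summing: n_T = 1 − 0.5X.
At X = 0.845: n_Q = 0.155, n_N = 0.422, n_T = 0.578.
p_i = (n_i/n_T)·P. Kp = p_N / (p_Q^2) = 0.0664 kPa^-1.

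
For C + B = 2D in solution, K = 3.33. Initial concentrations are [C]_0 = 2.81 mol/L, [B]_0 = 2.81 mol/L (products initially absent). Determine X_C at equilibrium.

X = 0.477

Let X = conversion of C; extent ξ = 2.81·X mol/L.
Concentrations: [C] = 2.81 − 2.81X; [B] = 2.81 − 2.81X; [D] = 5.62X.
K = [D]^2 / ([C] [B]).
Solving K = 3.33 for X ∈ (0,1): X = 0.477.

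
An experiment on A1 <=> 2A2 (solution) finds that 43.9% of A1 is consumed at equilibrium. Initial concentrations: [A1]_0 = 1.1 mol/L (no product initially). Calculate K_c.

Let X = conversion of A1.
Concentrations: [A1] = 1.1 − 1.1X; [A2] = 2.2X.
At X = 0.439: [A1] = 0.617, [A2] = 0.966.
K_c = [A2]^2 / ([A1]) = 1.51 mol/L.

K_c = 1.51 mol/L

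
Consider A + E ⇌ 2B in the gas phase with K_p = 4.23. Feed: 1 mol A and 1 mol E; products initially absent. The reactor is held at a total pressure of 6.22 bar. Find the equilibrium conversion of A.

X = 0.507

Let X = conversion of A (basis 1 mol A); extent of reaction ξ = X.
Moles: n_A = 1 − X; n_E = 1 − X; n_B = 2X.
Total moles n_T = 2 (Δν = 0, constant).
y_i = n_i/n_T, p_i = y_i·P. K_p = p_B^2 / (p_A p_E).
Substituting and setting equal to 4.23 gives a polynomial in X; the root in (0,1) is X = 0.507.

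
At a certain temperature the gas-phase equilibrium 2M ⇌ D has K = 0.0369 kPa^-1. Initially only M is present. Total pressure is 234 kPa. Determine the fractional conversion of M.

X = 0.832

Basis: 1 mol M initially; let X = conversion of M. Extent ξ = 0.5X.
At extent ξ: n_M = 1 − X; n_D = 0.5X.
Total moles n_T = 1 − 0.5X.
Mole fractions y_i = n_i/n_T; K = p_D / (p_M^2) with p_i = y_i·P.
Setting this equal to 0.0369 kPa^-1 and taking the physical root (0 < X < 1) gives X = 0.832.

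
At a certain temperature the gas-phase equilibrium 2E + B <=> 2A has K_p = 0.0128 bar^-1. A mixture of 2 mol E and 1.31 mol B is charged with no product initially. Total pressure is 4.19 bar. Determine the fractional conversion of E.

Take 2 mol E as basis and let X be its fractional conversion, so ξ = X.
Mole table: n_E = 2 − 2X; n_B = 1.31 − X; n_A = 2X.
Summing: n_T = 3.31 − X.
With p_i = (n_i/n_T)P, K_p = p_A^2 / (p_E^2 p_B).
Substituting and setting equal to 0.0128 bar^-1 gives a polynomial in X; the root in (0,1) is X = 0.124.

X = 0.124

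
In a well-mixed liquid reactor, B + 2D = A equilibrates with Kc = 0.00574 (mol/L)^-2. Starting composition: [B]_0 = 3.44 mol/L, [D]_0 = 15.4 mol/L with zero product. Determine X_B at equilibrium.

X = 0.462

Let X = conversion of B; extent ξ = 3.44·X mol/L.
Concentrations: [B] = 3.44 − 3.44X; [D] = 15.4 − 6.88X; [A] = 3.44X.
Kc = [A] / ([B] [D]^2).
This equals 0.00574 at X = 0.462 (the root in 0 < X < 1).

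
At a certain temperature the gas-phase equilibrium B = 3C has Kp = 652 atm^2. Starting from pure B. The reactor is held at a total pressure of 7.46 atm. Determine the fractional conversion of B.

X = 0.818

Basis: 1 mol B initially; let X = conversion of B. Extent ξ = X.
At extent ξ: n_B = 1 − X; n_C = 3X.
Total moles n_T = 1 + 2X.
Mole fractions y_i = n_i/n_T; Kp = p_C^3 / (p_B) with p_i = y_i·P.
Equating to 652 atm^2 and solving on 0 < X < 1: X = 0.818.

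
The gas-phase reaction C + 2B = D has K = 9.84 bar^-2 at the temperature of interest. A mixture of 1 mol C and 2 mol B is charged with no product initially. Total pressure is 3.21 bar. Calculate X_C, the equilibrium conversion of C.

X = 0.847

Take 1 mol C as basis and let X be its fractional conversion, so ξ = X.
Species balance: n_C = 1 − X; n_B = 2 − 2X; n_D = X.
Summing: n_T = 3 − 2X.
Mole fractions y_i = n_i/n_T; K = p_D / (p_C p_B^2) with p_i = y_i·P.
Equating to 9.84 bar^-2 and solving on 0 < X < 1: X = 0.847.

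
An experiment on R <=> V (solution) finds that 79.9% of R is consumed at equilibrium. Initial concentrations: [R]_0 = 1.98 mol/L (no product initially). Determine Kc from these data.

Let X = conversion of R.
Concentrations: [R] = 1.98 − 1.98X; [V] = 1.98X.
At X = 0.799: [R] = 0.398, [V] = 1.58.
Kc = [V] / ([R]) = 3.98.

Kc = 3.98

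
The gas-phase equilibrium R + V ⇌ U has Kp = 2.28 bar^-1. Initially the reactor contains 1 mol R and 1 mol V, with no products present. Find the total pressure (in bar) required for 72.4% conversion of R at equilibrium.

Take 1 mol R as basis and let X be its fractional conversion, so ξ = X.
At extent ξ: n_R = 1 − X; n_V = 1 − X; n_U = X.
Total moles n_T = 2 − X.
Kp = p_U / (p_R p_V) with p_i = (n_i/n_T)·P.
At X = 0.724: the mole-fraction product g(X) = Π y_i^ν_i = 12.13. Since Kp = g(X)·P^{-1}, P = (g/Kp)^(1/1) = (12.13/2.28)^(1/1) = 5.32 bar.

P = 5.32 bar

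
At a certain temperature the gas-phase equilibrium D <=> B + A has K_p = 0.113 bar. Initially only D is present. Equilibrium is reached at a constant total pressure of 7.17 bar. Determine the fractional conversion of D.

Take 1 mol D as basis and let X be its fractional conversion, so ξ = X.
Mole table: n_D = 1 − X; n_B = X; n_A = X.
Summing: n_T = 1 + X.
y_i = n_i/n_T, p_i = y_i·P. K_p = p_B p_A / (p_D).
Setting this equal to 0.113 bar and taking the physical root (0 < X < 1) gives X = 0.125.

X = 0.125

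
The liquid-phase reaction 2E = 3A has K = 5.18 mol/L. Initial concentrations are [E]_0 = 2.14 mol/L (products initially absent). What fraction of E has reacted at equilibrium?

Let X = conversion of E; extent ξ = 2.14X/2 mol/L.
Concentrations: [E] = 2.14 − 2.14X; [A] = 3.21X.
K = [A]^3 / ([E]^2).
Equating to 5.18 mol/L: the physical root is X = 0.536.

X = 0.536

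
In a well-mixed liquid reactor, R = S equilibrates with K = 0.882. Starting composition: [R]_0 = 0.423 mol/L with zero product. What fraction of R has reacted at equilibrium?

X = 0.469

Let X = conversion of R; extent ξ = 0.423·X mol/L.
Concentrations: [R] = 0.423 − 0.423X; [S] = 0.423X.
K = [S] / ([R]).
Equating to 0.882: the physical root is X = 0.469.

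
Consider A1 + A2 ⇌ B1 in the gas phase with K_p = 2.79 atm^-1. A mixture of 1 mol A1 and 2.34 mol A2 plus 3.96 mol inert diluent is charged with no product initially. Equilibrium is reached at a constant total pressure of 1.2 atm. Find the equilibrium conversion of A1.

X = 0.478

Take 1 mol A1 as basis and let X be its fractional conversion, so ξ = X.
At extent ξ: n_A1 = 1 − X; n_A2 = 2.34 − X; n_B1 = X; n_I = 3.96 (inert).
Total moles n_T = 7.3 − X.
With p_i = (n_i/n_T)P, K_p = p_B1 / (p_A1 p_A2).
Substituting and setting equal to 2.79 atm^-1 gives a polynomial in X; the root in (0,1) is X = 0.478.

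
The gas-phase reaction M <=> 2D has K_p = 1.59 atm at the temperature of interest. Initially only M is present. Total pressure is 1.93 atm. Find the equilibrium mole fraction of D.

y_D = 0.585

Take 1 mol M as basis and let X be its fractional conversion, so ξ = X.
Mole table: n_M = 1 − X; n_D = 2X.
n_T = Σnᵢ = 1 + X.
With p_i = (n_i/n_T)P, K_p = p_D^2 / (p_M).
Equating to 1.59 atm and solving on 0 < X < 1: X = 0.413.
Then n_D = 0.827, n_T = 1.41, so y_D = 0.585.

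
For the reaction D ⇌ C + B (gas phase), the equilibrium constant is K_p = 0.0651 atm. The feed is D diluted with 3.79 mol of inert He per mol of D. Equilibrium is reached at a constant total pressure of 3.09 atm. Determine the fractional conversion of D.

X = 0.278

Basis: 1 mol D initially; let X = conversion of D. Extent ξ = X.
At extent ξ: n_D = 1 − X; n_C = X; n_B = X; n_I = 3.79 (inert).
Total moles n_T = 4.79 + X.
y_i = n_i/n_T, p_i = y_i·P. K_p = p_C p_B / (p_D).
Equating to 0.0651 atm and solving on 0 < X < 1: X = 0.278.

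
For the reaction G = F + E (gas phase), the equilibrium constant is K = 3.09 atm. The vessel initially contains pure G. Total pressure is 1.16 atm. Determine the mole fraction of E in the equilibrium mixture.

Take 1 mol G as basis and let X be its fractional conversion, so ξ = X.
Moles: n_G = 1 − X; n_F = X; n_E = X.
n_T = Σnᵢ = 1 + X.
With p_i = (n_i/n_T)P, K = p_F p_E / (p_G).
This yields a degree-2 equation in X; solving on (0,1), X = 0.853.
Then n_E = 0.853, n_T = 1.85, so y_E = 0.460.

y_E = 0.460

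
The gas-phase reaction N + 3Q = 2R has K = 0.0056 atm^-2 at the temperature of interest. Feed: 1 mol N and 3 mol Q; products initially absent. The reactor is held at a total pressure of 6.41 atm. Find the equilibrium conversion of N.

X = 0.215

Basis: 1 mol N initially; let X = conversion of N. Extent ξ = X.
Moles: n_N = 1 − X; n_Q = 3 − 3X; n_R = 2X.
Total moles n_T = 4 − 2X.
With p_i = (n_i/n_T)P, K = p_R^2 / (p_N p_Q^3).
Substituting and setting equal to 0.0056 atm^-2 gives a polynomial in X; the root in (0,1) is X = 0.215.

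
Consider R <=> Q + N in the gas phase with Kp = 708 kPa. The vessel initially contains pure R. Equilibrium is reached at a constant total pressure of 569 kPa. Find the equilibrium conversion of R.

Basis: 1 mol R initially; let X = conversion of R. Extent ξ = X.
Species balance: n_R = 1 − X; n_Q = X; n_N = X.
Total moles n_T = 1 + X.
With p_i = (n_i/n_T)P, Kp = p_Q p_N / (p_R).
Equating to 708 kPa and solving on 0 < X < 1: X = 0.745.

X = 0.745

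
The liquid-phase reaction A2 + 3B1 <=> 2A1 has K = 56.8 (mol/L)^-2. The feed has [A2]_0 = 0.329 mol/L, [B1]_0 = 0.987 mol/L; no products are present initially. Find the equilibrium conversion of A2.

X = 0.676

Let X = conversion of A2; extent ξ = 0.329·X mol/L.
Concentrations: [A2] = 0.329 − 0.329X; [B1] = 0.987 − 0.987X; [A1] = 0.658X.
K = [A1]^2 / ([A2] [B1]^3).
Solving K = 56.8 for X ∈ (0,1): X = 0.676.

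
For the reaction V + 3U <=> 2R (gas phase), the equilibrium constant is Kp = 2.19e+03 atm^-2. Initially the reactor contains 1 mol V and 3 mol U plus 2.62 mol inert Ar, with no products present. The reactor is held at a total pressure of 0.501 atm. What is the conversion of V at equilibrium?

X = 0.749

Take 1 mol V as basis and let X be its fractional conversion, so ξ = X.
Mole table: n_V = 1 − X; n_U = 3 − 3X; n_R = 2X; n_I = 2.62 (inert).
Summing: n_T = 6.62 − 2X.
y_i = n_i/n_T, p_i = y_i·P. Kp = p_R^2 / (p_V p_U^3).
Setting this equal to 2.19e+03 atm^-2 and taking the physical root (0 < X < 1) gives X = 0.749.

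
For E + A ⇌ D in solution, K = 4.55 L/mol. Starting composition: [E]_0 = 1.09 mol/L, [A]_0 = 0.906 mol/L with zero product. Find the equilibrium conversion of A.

Let X = conversion of A; extent ξ = 0.906·X mol/L.
Concentrations: [E] = 1.09 − 0.906X; [A] = 0.906 − 0.906X; [D] = 0.906X.
K = [D] / ([E] [A]).
Setting equal to 4.55 and solving for X on (0,1) gives X = 0.682.

X = 0.682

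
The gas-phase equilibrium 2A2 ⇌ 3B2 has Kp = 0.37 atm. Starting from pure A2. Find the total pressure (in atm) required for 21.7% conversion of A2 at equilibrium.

P = 7.29 atm

Let X = conversion of A2 (basis 1 mol A2); extent of reaction ξ = 0.5X.
Species balance: n_A2 = 1 − X; n_B2 = 1.5X.
n_T = Σnᵢ = 1 + 0.5X.
Kp = p_B2^3 / (p_A2^2) with p_i = (n_i/n_T)·P.
At X = 0.217: the mole-fraction product g(X) = Π y_i^ν_i = 0.05075. Since Kp = g(X)·P^{1}, P = (Kp/g)^(1/1) = (0.37/0.05075)^(1/1) = 7.29 atm.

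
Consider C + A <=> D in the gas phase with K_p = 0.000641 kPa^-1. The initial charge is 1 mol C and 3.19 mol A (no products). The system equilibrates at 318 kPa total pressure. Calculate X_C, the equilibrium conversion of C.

Basis: 1 mol C initially; let X = conversion of C. Extent ξ = X.
Moles: n_C = 1 − X; n_A = 3.19 − X; n_D = X.
Total moles n_T = 4.19 − X.
Mole fractions y_i = n_i/n_T; K_p = p_D / (p_C p_A) with p_i = y_i·P.
This yields a degree-2 equation in X; solving on (0,1), X = 0.133.

X = 0.133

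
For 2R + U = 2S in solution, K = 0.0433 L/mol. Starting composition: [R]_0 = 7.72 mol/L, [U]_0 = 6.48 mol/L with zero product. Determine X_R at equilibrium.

Let X = conversion of R; extent ξ = 7.72X/2 mol/L.
Concentrations: [R] = 7.72 − 7.72X; [U] = 6.48 − 3.86X; [S] = 7.72X.
K = [S]^2 / ([R]^2 [U]).
Equating to 0.0433 L/mol: the physical root is X = 0.323.

X = 0.323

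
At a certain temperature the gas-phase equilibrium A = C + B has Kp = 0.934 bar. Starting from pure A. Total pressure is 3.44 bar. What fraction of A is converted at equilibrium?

X = 0.462

Basis: 1 mol A initially; let X = conversion of A. Extent ξ = X.
Moles: n_A = 1 − X; n_C = X; n_B = X.
Total moles n_T = 1 + X.
With p_i = (n_i/n_T)P, Kp = p_C p_B / (p_A).
This yields a degree-2 equation in X; solving on (0,1), X = 0.462.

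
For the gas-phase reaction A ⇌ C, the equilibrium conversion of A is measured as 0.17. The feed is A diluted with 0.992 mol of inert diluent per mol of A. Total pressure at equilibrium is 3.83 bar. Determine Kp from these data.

Kp = 0.205

Let X = conversion of A (basis 1 mol A); extent of reaction ξ = X.
Species balance: n_A = 1 − X; n_C = X; n_I = 0.992 (inert).
Since Δν = 0, n_T = 1.99 throughout.
At X = 0.17: n_A = 0.83, n_C = 0.17, n_T = 1.99.
p_i = (n_i/n_T)·P. Kp = p_C / (p_A) = 0.205.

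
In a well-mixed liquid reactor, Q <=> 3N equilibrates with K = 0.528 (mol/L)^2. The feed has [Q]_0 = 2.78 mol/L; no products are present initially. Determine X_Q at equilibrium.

X = 0.130

Let X = conversion of Q; extent ξ = 2.78·X mol/L.
Concentrations: [Q] = 2.78 − 2.78X; [N] = 8.34X.
K = [N]^3 / ([Q]).
Setting equal to 0.528 and solving for X on (0,1) gives X = 0.130.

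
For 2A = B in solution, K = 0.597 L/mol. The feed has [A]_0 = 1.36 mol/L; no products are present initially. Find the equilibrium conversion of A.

X = 0.465

Let X = conversion of A; extent ξ = 1.36X/2 mol/L.
Concentrations: [A] = 1.36 − 1.36X; [B] = 0.68X.
K = [B] / ([A]^2).
Setting equal to 0.597 and solving for X on (0,1) gives X = 0.465.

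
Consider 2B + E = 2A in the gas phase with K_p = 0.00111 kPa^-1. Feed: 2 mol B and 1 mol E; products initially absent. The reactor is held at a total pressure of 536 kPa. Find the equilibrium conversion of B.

X = 0.284

Basis: 2 mol B initially; let X = conversion of B. Extent ξ = X.
At extent ξ: n_B = 2 − 2X; n_E = 1 − X; n_A = 2X.
Summing: n_T = 3 − X.
With p_i = (n_i/n_T)P, K_p = p_A^2 / (p_B^2 p_E).
Substituting and setting equal to 0.00111 kPa^-1 gives a polynomial in X; the root in (0,1) is X = 0.284.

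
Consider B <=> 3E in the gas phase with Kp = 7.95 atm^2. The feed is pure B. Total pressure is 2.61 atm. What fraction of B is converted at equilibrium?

X = 0.441

Take 1 mol B as basis and let X be its fractional conversion, so ξ = X.
Mole table: n_B = 1 − X; n_E = 3X.
Summing: n_T = 1 + 2X.
With p_i = (n_i/n_T)P, Kp = p_E^3 / (p_B).
Substituting and setting equal to 7.95 atm^2 gives a polynomial in X; the root in (0,1) is X = 0.441.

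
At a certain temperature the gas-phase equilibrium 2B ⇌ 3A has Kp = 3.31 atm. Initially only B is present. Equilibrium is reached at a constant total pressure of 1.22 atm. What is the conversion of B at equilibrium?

Let X = conversion of B (basis 1 mol B); extent of reaction ξ = 0.5X.
Moles: n_B = 1 − X; n_A = 1.5X.
n_T = Σnᵢ = 1 + 0.5X.
With p_i = (n_i/n_T)P, Kp = p_A^3 / (p_B^2).
Setting this equal to 3.31 atm and taking the physical root (0 < X < 1) gives X = 0.573.

X = 0.573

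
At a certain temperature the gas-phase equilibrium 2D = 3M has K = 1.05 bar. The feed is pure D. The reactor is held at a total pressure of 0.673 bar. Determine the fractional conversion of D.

X = 0.515

Basis: 1 mol D initially; let X = conversion of D. Extent ξ = 0.5X.
Mole table: n_D = 1 − X; n_M = 1.5X.
n_T = Σnᵢ = 1 + 0.5X.
Mole fractions y_i = n_i/n_T; K = p_M^3 / (p_D^2) with p_i = y_i·P.
Equating to 1.05 bar and solving on 0 < X < 1: X = 0.515.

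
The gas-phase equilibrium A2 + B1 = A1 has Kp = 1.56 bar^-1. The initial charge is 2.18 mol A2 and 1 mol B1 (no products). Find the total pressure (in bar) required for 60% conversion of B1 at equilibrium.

Take 1 mol B1 as basis and let X be its fractional conversion, so ξ = X.
Species balance: n_A2 = 2.18 − X; n_B1 = 1 − X; n_A1 = X.
Total moles n_T = 3.18 − X.
Kp = p_A1 / (p_A2 p_B1) with p_i = (n_i/n_T)·P.
At X = 0.6: the mole-fraction product g(X) = Π y_i^ν_i = 2.449. Since Kp = g(X)·P^{-1}, P = (g/Kp)^(1/1) = (2.449/1.56)^(1/1) = 1.57 bar.

P = 1.57 bar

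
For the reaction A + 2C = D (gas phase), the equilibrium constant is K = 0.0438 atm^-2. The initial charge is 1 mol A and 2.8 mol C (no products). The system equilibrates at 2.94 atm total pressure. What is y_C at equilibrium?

Let X = conversion of A (basis 1 mol A); extent of reaction ξ = X.
At extent ξ: n_A = 1 − X; n_C = 2.8 − 2X; n_D = X.
Total moles n_T = 3.8 − 2X.
y_i = n_i/n_T, p_i = y_i·P. K = p_D / (p_A p_C^2).
Setting this equal to 0.0438 atm^-2 and taking the physical root (0 < X < 1) gives X = 0.161.
Then n_C = 2.48, n_T = 3.48, so y_C = 0.712.

y_C = 0.712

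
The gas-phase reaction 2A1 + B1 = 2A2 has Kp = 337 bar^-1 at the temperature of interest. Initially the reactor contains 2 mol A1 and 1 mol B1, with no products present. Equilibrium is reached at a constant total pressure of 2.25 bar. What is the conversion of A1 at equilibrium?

Basis: 2 mol A1 initially; let X = conversion of A1. Extent ξ = X.
Species balance: n_A1 = 2 − 2X; n_B1 = 1 − X; n_A2 = 2X.
n_T = Σnᵢ = 3 − X.
With p_i = (n_i/n_T)P, Kp = p_A2^2 / (p_A1^2 p_B1).
Substituting and setting equal to 337 bar^-1 gives a polynomial in X; the root in (0,1) is X = 0.871.

X = 0.871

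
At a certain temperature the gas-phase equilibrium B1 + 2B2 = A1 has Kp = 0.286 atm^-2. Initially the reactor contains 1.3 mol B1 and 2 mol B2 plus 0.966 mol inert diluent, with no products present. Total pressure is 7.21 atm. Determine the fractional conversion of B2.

X = 0.624

Take 2 mol B2 as basis and let X be its fractional conversion, so ξ = X.
Moles: n_B1 = 1.3 − X; n_B2 = 2 − 2X; n_A1 = X; n_I = 0.966 (inert).
n_T = Σnᵢ = 4.27 − 2X.
Mole fractions y_i = n_i/n_T; Kp = p_A1 / (p_B1 p_B2^2) with p_i = y_i·P.
Equating to 0.286 atm^-2 and solving on 0 < X < 1: X = 0.624.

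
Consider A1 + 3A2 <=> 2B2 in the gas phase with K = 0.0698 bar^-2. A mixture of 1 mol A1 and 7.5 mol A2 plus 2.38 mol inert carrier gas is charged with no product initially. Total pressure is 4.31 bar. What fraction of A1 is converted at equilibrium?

Let X = conversion of A1 (basis 1 mol A1); extent of reaction ξ = X.
At extent ξ: n_A1 = 1 − X; n_A2 = 7.5 − 3X; n_B2 = 2X; n_I = 2.38 (inert).
Total moles n_T = 10.9 − 2X.
With p_i = (n_i/n_T)P, K = p_B2^2 / (p_A1 p_A2^3).
This yields a degree-4 equation in X; solving on (0,1), X = 0.551.

X = 0.551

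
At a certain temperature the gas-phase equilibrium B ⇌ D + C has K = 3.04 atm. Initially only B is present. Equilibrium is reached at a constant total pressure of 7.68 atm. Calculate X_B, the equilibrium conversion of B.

X = 0.533

Take 1 mol B as basis and let X be its fractional conversion, so ξ = X.
Mole table: n_B = 1 − X; n_D = X; n_C = X.
Total moles n_T = 1 + X.
With p_i = (n_i/n_T)P, K = p_D p_C / (p_B).
Setting this equal to 3.04 atm and taking the physical root (0 < X < 1) gives X = 0.533.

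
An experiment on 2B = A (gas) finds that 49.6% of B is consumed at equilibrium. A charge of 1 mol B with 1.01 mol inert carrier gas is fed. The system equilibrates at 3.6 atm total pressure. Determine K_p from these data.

Basis: 1 mol B initially; let X = conversion of B. Extent ξ = 0.5X.
Species balance: n_B = 1 − X; n_A = 0.5X; n_I = 1.01 (inert).
Summing: n_T = 2.01 − 0.5X.
At X = 0.496: n_B = 0.504, n_A = 0.248, n_T = 1.76.
p_i = (n_i/n_T)·P. K_p = p_A / (p_B^2) = 0.478 atm^-1.

K_p = 0.478 atm^-1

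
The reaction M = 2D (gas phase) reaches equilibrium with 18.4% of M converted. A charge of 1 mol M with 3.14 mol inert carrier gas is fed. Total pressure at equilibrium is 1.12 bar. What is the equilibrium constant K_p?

K_p = 0.043 bar

Take 1 mol M as basis and let X be its fractional conversion, so ξ = X.
Moles: n_M = 1 − X; n_D = 2X; n_I = 3.14 (inert).
Summing: n_T = 4.14 + X.
At X = 0.184: n_M = 0.816, n_D = 0.368, n_T = 4.32.
p_i = (n_i/n_T)·P. K_p = p_D^2 / (p_M) = 0.043 bar.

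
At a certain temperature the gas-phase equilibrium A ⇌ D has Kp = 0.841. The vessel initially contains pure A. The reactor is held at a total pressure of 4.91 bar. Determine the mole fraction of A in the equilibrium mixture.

y_A = 0.543

Take 1 mol A as basis and let X be its fractional conversion, so ξ = X.
At extent ξ: n_A = 1 − X; n_D = X.
Since Δν = 0, n_T = 1 throughout.
y_i = n_i/n_T, p_i = y_i·P. Kp = p_D / (p_A).
Equating to 0.841 and solving on 0 < X < 1: X = 0.457.
Then n_A = 0.543, n_T = 1, so y_A = 0.543.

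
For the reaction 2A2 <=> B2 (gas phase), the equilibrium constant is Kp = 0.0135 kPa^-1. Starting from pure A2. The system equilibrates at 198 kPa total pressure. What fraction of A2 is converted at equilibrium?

X = 0.708

Take 1 mol A2 as basis and let X be its fractional conversion, so ξ = 0.5X.
Species balance: n_A2 = 1 − X; n_B2 = 0.5X.
Summing: n_T = 1 − 0.5X.
Mole fractions y_i = n_i/n_T; Kp = p_B2 / (p_A2^2) with p_i = y_i·P.
This yields a degree-2 equation in X; solving on (0,1), X = 0.708.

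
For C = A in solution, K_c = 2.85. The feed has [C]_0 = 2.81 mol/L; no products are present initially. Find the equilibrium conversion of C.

X = 0.740

Let X = conversion of C; extent ξ = 2.81·X mol/L.
Concentrations: [C] = 2.81 − 2.81X; [A] = 2.81X.
K_c = [A] / ([C]).
This equals 2.85 at X = 0.740 (the root in 0 < X < 1).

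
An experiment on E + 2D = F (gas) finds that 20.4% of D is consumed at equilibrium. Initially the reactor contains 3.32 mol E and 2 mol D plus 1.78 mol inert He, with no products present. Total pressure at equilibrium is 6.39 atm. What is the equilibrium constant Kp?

Kp = 0.0283 atm^-2

Take 2 mol D as basis and let X be its fractional conversion, so ξ = X.
Species balance: n_E = 3.32 − X; n_D = 2 − 2X; n_F = X; n_I = 1.78 (inert).
Total moles n_T = 7.1 − 2X.
At X = 0.204: n_E = 3.12, n_D = 1.59, n_F = 0.204, n_T = 6.69.
p_i = (n_i/n_T)·P. Kp = p_F / (p_E p_D^2) = 0.0283 atm^-2.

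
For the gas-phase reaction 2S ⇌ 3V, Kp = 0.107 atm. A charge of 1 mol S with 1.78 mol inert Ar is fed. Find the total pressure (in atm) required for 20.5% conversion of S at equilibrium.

P = 6.7 atm

Basis: 1 mol S initially; let X = conversion of S. Extent ξ = 0.5X.
At extent ξ: n_S = 1 − X; n_V = 1.5X; n_I = 1.78 (inert).
n_T = Σnᵢ = 2.78 + 0.5X.
Kp = p_V^3 / (p_S^2) with p_i = (n_i/n_T)·P.
At X = 0.205: the mole-fraction product g(X) = Π y_i^ν_i = 0.01596. Since Kp = g(X)·P^{1}, P = (Kp/g)^(1/1) = (0.107/0.01596)^(1/1) = 6.7 atm.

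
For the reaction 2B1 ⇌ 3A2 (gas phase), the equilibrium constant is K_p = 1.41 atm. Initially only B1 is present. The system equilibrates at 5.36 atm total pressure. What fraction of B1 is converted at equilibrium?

Let X = conversion of B1 (basis 1 mol B1); extent of reaction ξ = 0.5X.
Species balance: n_B1 = 1 − X; n_A2 = 1.5X.
n_T = Σnᵢ = 1 + 0.5X.
y_i = n_i/n_T, p_i = y_i·P. K_p = p_A2^3 / (p_B1^2).
This yields a degree-3 equation in X; solving on (0,1), X = 0.341.

X = 0.341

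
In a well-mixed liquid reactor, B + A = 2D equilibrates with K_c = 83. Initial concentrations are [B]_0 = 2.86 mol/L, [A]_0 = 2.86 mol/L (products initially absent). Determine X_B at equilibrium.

Let X = conversion of B; extent ξ = 2.86·X mol/L.
Concentrations: [B] = 2.86 − 2.86X; [A] = 2.86 − 2.86X; [D] = 5.72X.
K_c = [D]^2 / ([B] [A]).
Equating to 83: the physical root is X = 0.820.

X = 0.820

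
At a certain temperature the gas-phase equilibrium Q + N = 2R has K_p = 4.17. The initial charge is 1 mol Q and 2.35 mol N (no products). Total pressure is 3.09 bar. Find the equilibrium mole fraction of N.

Take 1 mol Q as basis and let X be its fractional conversion, so ξ = X.
Species balance: n_Q = 1 − X; n_N = 2.35 − X; n_R = 2X.
Total moles n_T = 3.35 (Δν = 0, constant).
Mole fractions y_i = n_i/n_T; K_p = p_R^2 / (p_Q p_N) with p_i = y_i·P.
This yields a degree-2 equation in X; solving on (0,1), X = 0.708.
Then n_N = 1.64, n_T = 3.35, so y_N = 0.490.

y_N = 0.490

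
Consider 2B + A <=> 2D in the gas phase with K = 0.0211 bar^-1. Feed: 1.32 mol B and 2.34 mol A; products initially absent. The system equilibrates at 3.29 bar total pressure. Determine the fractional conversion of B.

Let X = conversion of B (basis 1.32 mol B); extent of reaction ξ = 0.66X.
At extent ξ: n_B = 1.32 − 1.32X; n_A = 2.34 − 0.66X; n_D = 1.32X.
Summing: n_T = 3.66 − 0.66X.
y_i = n_i/n_T, p_i = y_i·P. K = p_D^2 / (p_B^2 p_A).
Setting this equal to 0.0211 bar^-1 and taking the physical root (0 < X < 1) gives X = 0.173.

X = 0.173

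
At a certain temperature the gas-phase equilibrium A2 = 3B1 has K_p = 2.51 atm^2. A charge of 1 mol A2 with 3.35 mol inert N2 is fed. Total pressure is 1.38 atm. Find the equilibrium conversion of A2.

Let X = conversion of A2 (basis 1 mol A2); extent of reaction ξ = X.
At extent ξ: n_A2 = 1 − X; n_B1 = 3X; n_I = 3.35 (inert).
Total moles n_T = 4.35 + 2X.
y_i = n_i/n_T, p_i = y_i·P. K_p = p_B1^3 / (p_A2).
Substituting and setting equal to 2.51 atm^2 gives a polynomial in X; the root in (0,1) is X = 0.749.

X = 0.749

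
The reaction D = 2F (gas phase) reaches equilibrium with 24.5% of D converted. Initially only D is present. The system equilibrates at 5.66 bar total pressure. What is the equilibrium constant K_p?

Let X = conversion of D (basis 1 mol D); extent of reaction ξ = X.
At extent ξ: n_D = 1 − X; n_F = 2X.
Summing: n_T = 1 + X.
At X = 0.245: n_D = 0.755, n_F = 0.49, n_T = 1.25.
p_i = (n_i/n_T)·P. K_p = p_F^2 / (p_D) = 1.45 bar.

K_p = 1.45 bar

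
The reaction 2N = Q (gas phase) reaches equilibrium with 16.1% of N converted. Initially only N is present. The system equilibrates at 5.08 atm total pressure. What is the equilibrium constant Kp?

Let X = conversion of N (basis 1 mol N); extent of reaction ξ = 0.5X.
Moles: n_N = 1 − X; n_Q = 0.5X.
n_T = Σnᵢ = 1 − 0.5X.
At X = 0.161: n_N = 0.839, n_Q = 0.0805, n_T = 0.919.
p_i = (n_i/n_T)·P. Kp = p_Q / (p_N^2) = 0.0207 atm^-1.

Kp = 0.0207 atm^-1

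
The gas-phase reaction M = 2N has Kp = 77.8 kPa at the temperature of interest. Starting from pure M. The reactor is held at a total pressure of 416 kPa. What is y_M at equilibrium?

Basis: 1 mol M initially; let X = conversion of M. Extent ξ = X.
Mole table: n_M = 1 − X; n_N = 2X.
n_T = Σnᵢ = 1 + X.
y_i = n_i/n_T, p_i = y_i·P. Kp = p_N^2 / (p_M).
Setting this equal to 77.8 kPa and taking the physical root (0 < X < 1) gives X = 0.211.
Then n_M = 0.789, n_T = 1.21, so y_M = 0.651.

y_M = 0.651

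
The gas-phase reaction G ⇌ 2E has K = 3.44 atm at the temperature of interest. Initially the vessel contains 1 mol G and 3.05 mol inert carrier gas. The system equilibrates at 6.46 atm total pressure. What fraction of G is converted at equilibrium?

Basis: 1 mol G initially; let X = conversion of G. Extent ξ = X.
Moles: n_G = 1 − X; n_E = 2X; n_I = 3.05 (inert).
Total moles n_T = 4.05 + X.
With p_i = (n_i/n_T)P, K = p_E^2 / (p_G).
Substituting and setting equal to 3.44 atm gives a polynomial in X; the root in (0,1) is X = 0.534.

X = 0.534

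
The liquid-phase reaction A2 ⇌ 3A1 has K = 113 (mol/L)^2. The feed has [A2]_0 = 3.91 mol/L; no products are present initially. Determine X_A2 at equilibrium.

X = 0.511

Let X = conversion of A2; extent ξ = 3.91·X mol/L.
Concentrations: [A2] = 3.91 − 3.91X; [A1] = 11.7X.
K = [A1]^3 / ([A2]).
Equating to 113 (mol/L)^2: the physical root is X = 0.511.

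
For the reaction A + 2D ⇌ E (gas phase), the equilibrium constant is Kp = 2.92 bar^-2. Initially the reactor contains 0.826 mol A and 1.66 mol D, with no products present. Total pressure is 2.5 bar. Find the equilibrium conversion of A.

Basis: 0.826 mol A initially; let X = conversion of A. Extent ξ = 0.826X.
Moles: n_A = 0.826 − 0.826X; n_D = 1.66 − 1.65X; n_E = 0.826X.
n_T = Σnᵢ = 2.49 − 1.65X.
Mole fractions y_i = n_i/n_T; Kp = p_E / (p_A p_D^2) with p_i = y_i·P.
Equating to 2.92 bar^-2 and solving on 0 < X < 1: X = 0.713.

X = 0.713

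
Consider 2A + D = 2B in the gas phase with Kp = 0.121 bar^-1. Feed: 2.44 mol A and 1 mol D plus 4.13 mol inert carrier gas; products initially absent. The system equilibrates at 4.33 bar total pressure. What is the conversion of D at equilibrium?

Basis: 1 mol D initially; let X = conversion of D. Extent ξ = X.
At extent ξ: n_A = 2.44 − 2X; n_D = 1 − X; n_B = 2X; n_I = 4.13 (inert).
Summing: n_T = 7.57 − X.
With p_i = (n_i/n_T)P, Kp = p_B^2 / (p_A^2 p_D).
Equating to 0.121 bar^-1 and solving on 0 < X < 1: X = 0.232.

X = 0.232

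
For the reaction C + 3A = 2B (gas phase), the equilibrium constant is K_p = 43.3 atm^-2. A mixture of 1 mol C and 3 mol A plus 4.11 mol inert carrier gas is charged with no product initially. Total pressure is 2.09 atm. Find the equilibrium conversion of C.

X = 0.648

Take 1 mol C as basis and let X be its fractional conversion, so ξ = X.
At extent ξ: n_C = 1 − X; n_A = 3 − 3X; n_B = 2X; n_I = 4.11 (inert).
n_T = Σnᵢ = 8.11 − 2X.
Mole fractions y_i = n_i/n_T; K_p = p_B^2 / (p_C p_A^3) with p_i = y_i·P.
Equating to 43.3 atm^-2 and solving on 0 < X < 1: X = 0.648.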